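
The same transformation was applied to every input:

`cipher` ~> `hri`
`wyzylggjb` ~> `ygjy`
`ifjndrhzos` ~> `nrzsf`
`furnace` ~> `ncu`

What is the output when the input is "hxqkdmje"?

The transformation: keep every other character starting from the second (positions 2nd, 4th, 6th, ...), then move the first character to the end.
"hxqkdmje" → "xkme" → "kmex".
(Check on "furnace": → "unc" → "ncu" ✓)

kmex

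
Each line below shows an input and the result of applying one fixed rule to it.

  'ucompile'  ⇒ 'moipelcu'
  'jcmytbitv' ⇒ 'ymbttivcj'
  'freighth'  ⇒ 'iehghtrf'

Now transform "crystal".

In each case the input is transformed by: swap each adjacent pair of characters (1↔2, 3↔4, ...), then move the first 2 characters to the end (rotate left by 2).
Applying both steps to "crystal": "rcsyatl", then "syatlrc".

syatlrc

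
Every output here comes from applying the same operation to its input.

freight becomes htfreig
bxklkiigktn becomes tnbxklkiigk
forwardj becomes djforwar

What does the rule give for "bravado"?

dobrava

The rule is to move the last 2 characters to the front (rotate right by 2).
"bravado" → "dobrava".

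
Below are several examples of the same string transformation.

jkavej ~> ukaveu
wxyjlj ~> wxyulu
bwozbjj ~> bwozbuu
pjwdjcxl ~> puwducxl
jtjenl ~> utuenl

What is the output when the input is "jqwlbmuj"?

uqwlbmuu

The pattern: replace every "j" with "u".
So "jqwlbmuj" becomes "uqwlbmuu".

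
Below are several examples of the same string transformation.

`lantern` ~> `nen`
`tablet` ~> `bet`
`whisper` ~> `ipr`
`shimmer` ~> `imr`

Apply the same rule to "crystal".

ytl

What's happening: move the first character to the end, then keep every other character starting from the second (positions 2nd, 4th, 6th, ...).
Doing the same to "crystal": "ytl".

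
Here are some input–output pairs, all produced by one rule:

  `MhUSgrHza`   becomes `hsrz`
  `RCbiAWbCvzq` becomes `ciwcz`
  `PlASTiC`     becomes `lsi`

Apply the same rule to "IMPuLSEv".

Looking at the pairs, the operation is to keep every other character starting from the second (positions 2nd, 4th, 6th, ...), then convert every letter to lowercase.
Applying that to "IMPuLSEv" gives "musv".

musv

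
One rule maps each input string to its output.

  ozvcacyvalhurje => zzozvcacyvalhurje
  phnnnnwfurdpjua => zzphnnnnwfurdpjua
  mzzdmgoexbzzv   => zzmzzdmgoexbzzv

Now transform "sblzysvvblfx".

The pattern: prepend "zz".
For "sblzysvvblfx" the result is "zzsblzysvvblfx".

zzsblzysvvblfx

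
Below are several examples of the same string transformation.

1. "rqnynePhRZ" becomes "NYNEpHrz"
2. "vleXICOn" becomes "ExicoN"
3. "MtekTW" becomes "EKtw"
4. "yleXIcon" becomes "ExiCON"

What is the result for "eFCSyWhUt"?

csYwHuT

The transformation: flip the case of every letter, then delete the first 2 characters.
"eFCSyWhUt" → "EfcsYwHuT" → "csYwHuT".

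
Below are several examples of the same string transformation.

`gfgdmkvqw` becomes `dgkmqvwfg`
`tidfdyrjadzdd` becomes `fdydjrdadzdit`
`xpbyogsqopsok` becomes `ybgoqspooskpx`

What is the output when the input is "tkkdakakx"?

Looking at the pairs, the operation is to swap each adjacent pair of characters (1↔2, 3↔4, ...), then move the first 2 characters to the end (rotate left by 2).
Working it through for "tkkdakakx": intermediate "ktdkkakax", final "dkkakaxkt".

dkkakaxkt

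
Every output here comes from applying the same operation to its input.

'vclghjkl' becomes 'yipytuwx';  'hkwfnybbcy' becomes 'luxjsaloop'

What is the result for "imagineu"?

Rule — shift every letter 13 places forward in the alphabet (wrapping around) — i.e. ROT13, then move the last character to the front.
Working it through for "imagineu": intermediate "vzntvarh", final "hvzntvar".

hvzntvar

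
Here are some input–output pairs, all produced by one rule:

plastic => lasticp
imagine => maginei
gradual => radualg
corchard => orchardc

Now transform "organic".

The rule is to move the first character to the end.
So "organic" becomes "rganico".

rganico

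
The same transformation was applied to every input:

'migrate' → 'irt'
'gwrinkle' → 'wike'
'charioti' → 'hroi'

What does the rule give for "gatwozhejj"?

awzej

In each case the input is transformed by: keep every other character starting from the second (positions 2nd, 4th, 6th, ...).
On "gatwozhejj" that produces "awzej".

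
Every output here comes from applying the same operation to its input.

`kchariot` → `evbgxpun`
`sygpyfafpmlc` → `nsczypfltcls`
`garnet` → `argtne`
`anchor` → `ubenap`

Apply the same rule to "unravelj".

The transformation: swap the front and back halves of the string, then shift every letter 13 places forward in the alphabet (wrapping around) — i.e. ROT13.
So "unravelj" becomes "irywhaen".

irywhaen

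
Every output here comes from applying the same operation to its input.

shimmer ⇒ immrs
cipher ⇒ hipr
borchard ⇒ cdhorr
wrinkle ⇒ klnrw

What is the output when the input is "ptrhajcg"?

ghjprt

The pattern: sort the characters into alphabetical order, then delete the first 2 characters.
Starting from "ptrhajcg": after the first operation, "acghjprt"; after the second, "ghjprt".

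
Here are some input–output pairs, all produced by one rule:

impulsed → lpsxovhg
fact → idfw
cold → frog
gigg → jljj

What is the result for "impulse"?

Each output is the input with this applied: shift every letter 3 places forward in the alphabet (wrapping around).
On "impulse" that produces "lpsxovh".

lpsxovh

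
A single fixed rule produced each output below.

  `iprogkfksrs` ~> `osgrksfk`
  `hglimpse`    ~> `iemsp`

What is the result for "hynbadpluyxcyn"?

Each output is the input with this applied: delete the first 3 characters, then take characters alternately from the front and the back (1st, last, 2nd, 2nd-last, ...).
Applying both steps to "hynbadpluyxcyn": "badpluyxcyn", then "bnaydcpxlyu".

bnaydcpxlyu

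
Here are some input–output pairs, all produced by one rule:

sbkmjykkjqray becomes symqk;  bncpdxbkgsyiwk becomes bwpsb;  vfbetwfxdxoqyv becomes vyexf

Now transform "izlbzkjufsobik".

The rule is to keep one character in every 3, starting at position 1 (positions 1st, 4th, 7th, ...), then take characters alternately from the front and the back (1st, last, 2nd, 2nd-last, ...).
"izlbzkjufsobik" → "ibjsi" → "iibsj".

iibsj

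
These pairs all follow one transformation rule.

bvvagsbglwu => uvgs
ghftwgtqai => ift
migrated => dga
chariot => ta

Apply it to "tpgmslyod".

The transformation: take characters alternately from the front and the back (1st, last, 2nd, 2nd-last, ...), then keep one character in every 3, starting at position 2 (positions 2nd, 5th, 8th, ...).
Starting from "tpgmslyod": after the first operation, "tdpogymls"; after the second, "dgl".
(Check on "migrated": → "mdiegtra" → "dga" ✓)

dgl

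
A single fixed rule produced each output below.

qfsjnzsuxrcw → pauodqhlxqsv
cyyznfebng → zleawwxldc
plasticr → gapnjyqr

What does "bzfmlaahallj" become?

Rule — move the last 3 characters to the front (rotate right by 3), then shift every letter 2 places backward in the alphabet (wrapping around).
Applying both steps to "bzfmlaahallj": "lljbzfmlaaha", then "jjhzxdkjyyfy".

jjhzxdkjyyfy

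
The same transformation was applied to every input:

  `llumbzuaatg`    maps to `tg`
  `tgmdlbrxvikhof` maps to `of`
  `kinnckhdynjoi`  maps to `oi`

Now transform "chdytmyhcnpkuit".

Looking at the pairs, the operation is to keep only the last 2 characters.
Applying that to "chdytmyhcnpkuit" gives "it".

it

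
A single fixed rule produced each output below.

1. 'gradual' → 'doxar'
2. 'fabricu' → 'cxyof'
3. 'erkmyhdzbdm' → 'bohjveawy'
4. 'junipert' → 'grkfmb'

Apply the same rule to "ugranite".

The transformation: delete the last 2 characters, then shift every letter 3 places backward in the alphabet (wrapping around).
"ugranite" → "ugrani" → "rdoxkf".

rdoxkf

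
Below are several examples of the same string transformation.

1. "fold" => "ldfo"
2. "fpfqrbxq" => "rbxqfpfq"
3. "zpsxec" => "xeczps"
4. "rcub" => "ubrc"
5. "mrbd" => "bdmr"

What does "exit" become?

The rule is to swap the front and back halves of the string.
For "exit" the result is "itex".

itex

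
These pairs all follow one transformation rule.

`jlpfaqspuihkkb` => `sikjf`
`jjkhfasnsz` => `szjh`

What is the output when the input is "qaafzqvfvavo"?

vaqf

In each case the input is transformed by: keep one character in every 3, starting at position 1 (positions 1st, 4th, 7th, ...), then move the first 2 characters to the end (rotate left by 2).
Working it through for "qaafzqvfvavo": intermediate "qfva", final "vaqf".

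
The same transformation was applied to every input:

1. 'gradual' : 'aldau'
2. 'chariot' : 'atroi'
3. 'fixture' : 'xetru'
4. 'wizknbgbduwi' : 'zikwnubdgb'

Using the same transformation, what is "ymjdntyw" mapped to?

The transformation: delete the first 2 characters, then take characters alternately from the front and the back (1st, last, 2nd, 2nd-last, ...).
For "ymjdntyw" the result is "jwdynt".

jwdynt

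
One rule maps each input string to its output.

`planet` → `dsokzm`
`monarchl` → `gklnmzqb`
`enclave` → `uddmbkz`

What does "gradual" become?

zkfqzct

The pattern: shift every letter 1 place backward in the alphabet (wrapping around), then move the last 2 characters to the front (rotate right by 2).
For "gradual", step one produces "fqzctzk"; step two turns that into "zkfqzct".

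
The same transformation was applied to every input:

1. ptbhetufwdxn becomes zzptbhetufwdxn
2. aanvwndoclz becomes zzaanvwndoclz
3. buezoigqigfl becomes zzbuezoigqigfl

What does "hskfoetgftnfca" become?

The pattern: prepend "zz".
Applying that to "hskfoetgftnfca" gives "zzhskfoetgftnfca".

zzhskfoetgftnfca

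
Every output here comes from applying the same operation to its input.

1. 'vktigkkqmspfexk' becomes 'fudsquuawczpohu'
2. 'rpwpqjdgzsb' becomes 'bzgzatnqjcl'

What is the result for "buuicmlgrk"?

The pattern: shift every letter 10 places forward in the alphabet (wrapping around).
For "buuicmlgrk" the result is "leesmwvqbu".

leesmwvqbu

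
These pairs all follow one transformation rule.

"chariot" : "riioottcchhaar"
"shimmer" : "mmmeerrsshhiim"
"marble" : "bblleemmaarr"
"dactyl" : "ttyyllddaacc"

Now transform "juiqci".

qqcciijjuuii

In each case the input is transformed by: double every character, then swap the front and back halves of the string.
On "juiqci": the first step gives "jjuuiiqqccii", and the second then gives "qqcciijjuuii".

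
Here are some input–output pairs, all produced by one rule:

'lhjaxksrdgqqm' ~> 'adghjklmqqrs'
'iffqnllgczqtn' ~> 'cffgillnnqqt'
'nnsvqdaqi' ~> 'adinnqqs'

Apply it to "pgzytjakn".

agjknpty

The transformation: sort the characters into alphabetical order, then delete the last character.
"pgzytjakn" → "agjknptyz" → "agjknpty".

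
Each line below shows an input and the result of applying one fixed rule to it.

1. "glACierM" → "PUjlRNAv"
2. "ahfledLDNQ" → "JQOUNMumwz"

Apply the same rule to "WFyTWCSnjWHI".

What's happening: flip the case of every letter, then shift every letter 9 places forward in the alphabet (wrapping around).
Starting from "WFyTWCSnjWHI": after the first operation, "wfYtwcsNJwhi"; after the second, "foHcflbWSfqr".

foHcflbWSfqr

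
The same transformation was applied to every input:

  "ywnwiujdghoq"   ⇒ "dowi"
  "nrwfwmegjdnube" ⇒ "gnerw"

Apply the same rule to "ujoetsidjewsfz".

dwzjt

Each output is the input with this applied: keep one character in every 3, starting at position 2 (positions 2nd, 5th, 8th, ...), then move the first 2 characters to the end (rotate left by 2).
For "ujoetsidjewsfz", step one produces "jtdwz"; step two turns that into "dwzjt".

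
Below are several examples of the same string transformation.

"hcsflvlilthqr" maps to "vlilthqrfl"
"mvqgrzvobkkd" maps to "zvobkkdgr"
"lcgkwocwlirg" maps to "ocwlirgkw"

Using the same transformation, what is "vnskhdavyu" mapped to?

davyukh

What's happening: delete the first 3 characters, then move the first 2 characters to the end (rotate left by 2).
"vnskhdavyu" → "davyukh".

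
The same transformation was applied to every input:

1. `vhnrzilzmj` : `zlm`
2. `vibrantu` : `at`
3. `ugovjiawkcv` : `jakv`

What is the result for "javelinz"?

What's happening: delete the first 3 characters, then keep every other character starting from the second (positions 2nd, 4th, 6th, ...).
Working it through for "javelinz": intermediate "elinz", final "ln".

ln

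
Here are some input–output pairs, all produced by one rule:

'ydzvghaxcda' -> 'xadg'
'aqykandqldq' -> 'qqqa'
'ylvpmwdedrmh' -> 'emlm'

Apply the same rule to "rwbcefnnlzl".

nlwe

The rule is to keep one character in every 3, starting at position 2 (positions 2nd, 5th, 8th, ...), then swap the front and back halves of the string.
Starting from "rwbcefnnlzl": after the first operation, "wenl"; after the second, "nlwe".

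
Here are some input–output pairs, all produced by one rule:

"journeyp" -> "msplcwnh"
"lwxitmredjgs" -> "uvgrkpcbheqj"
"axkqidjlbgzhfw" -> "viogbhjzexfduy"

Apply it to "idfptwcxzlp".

bdnruavxjng

Rule — shift every letter 2 places backward in the alphabet (wrapping around), then move the first character to the end.
So "idfptwcxzlp" becomes "bdnruavxjng".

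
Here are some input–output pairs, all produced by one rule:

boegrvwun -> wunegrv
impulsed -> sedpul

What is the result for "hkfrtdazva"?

zvafrtda

Looking at the pairs, the operation is to delete the first 2 characters, then move the last 3 characters to the front (rotate right by 3).
Applying both steps to "hkfrtdazva": "frtdazva", then "zvafrtda".
(Check on "boegrvwun": → "egrvwun" → "wunegrv" ✓)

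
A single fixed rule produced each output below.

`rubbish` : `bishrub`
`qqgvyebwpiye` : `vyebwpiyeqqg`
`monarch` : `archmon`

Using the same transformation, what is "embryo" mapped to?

ryoemb

Rule — move the first 3 characters to the end (rotate left by 3).
Applying that to "embryo" gives "ryoemb".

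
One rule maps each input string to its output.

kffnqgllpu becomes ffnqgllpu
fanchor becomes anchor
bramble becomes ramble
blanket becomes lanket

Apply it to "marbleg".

arbleg

The rule is to delete the first character.
On "marbleg" that produces "arbleg".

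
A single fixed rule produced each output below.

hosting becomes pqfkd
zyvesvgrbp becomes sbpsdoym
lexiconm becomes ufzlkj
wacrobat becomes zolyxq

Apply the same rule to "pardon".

oalk

The pattern: delete the first 2 characters, then shift every letter 3 places backward in the alphabet (wrapping around).
Applying that to "pardon" gives "oalk".
(Check on "hosting": → "sting" → "pqfkd" ✓)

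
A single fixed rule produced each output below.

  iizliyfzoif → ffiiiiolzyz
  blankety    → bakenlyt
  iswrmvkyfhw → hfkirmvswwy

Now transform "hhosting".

hgihonts

The rule is to sort the characters into alphabetical order, then swap each adjacent pair of characters (1↔2, 3↔4, ...).
Working it through for "hhosting": intermediate "ghhinost", final "hgihonts".
(Check on "blankety": → "abeklnty" → "bakenlyt" ✓)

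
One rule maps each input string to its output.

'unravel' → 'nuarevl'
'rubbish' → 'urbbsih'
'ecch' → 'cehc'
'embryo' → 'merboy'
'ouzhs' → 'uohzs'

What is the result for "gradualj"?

rgdaaujl

In each case the input is transformed by: swap each adjacent pair of characters (1↔2, 3↔4, ...).
"gradualj" → "rgdaaujl".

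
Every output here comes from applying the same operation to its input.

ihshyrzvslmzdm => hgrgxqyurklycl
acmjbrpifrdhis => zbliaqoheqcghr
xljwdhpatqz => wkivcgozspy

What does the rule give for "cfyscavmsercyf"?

bexrbzulrdqbxe

Each output is the input with this applied: shift every letter 1 place backward in the alphabet (wrapping around).
So "cfyscavmsercyf" becomes "bexrbzulrdqbxe".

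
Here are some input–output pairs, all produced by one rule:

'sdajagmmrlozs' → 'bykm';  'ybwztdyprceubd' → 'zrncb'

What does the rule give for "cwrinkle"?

What's happening: keep one character in every 3, starting at position 2 (positions 2nd, 5th, 8th, ...), then shift every letter 2 places backward in the alphabet (wrapping around).
For "cwrinkle", step one produces "wne"; step two turns that into "ulc".

ulc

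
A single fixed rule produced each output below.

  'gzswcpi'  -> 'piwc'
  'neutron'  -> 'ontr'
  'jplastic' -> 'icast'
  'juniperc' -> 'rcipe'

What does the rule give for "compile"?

In each case the input is transformed by: delete the first 3 characters, then move the last 2 characters to the front (rotate right by 2).
Doing the same to "compile": "lepi".

lepi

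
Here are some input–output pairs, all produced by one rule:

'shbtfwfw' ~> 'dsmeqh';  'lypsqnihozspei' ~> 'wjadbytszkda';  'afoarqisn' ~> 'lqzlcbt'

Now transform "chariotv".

nslctz

Each output is the input with this applied: delete the last 2 characters, then shift every letter 11 places forward in the alphabet (wrapping around).
On "chariotv" that produces "nslctz".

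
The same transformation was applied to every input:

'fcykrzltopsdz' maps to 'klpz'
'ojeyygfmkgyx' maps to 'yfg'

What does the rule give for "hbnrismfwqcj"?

The pattern: delete the first 3 characters, then keep one character in every 3, starting at position 1 (positions 1st, 4th, 7th, ...).
For "hbnrismfwqcj", step one produces "rismfwqcj"; step two turns that into "rmq".

rmq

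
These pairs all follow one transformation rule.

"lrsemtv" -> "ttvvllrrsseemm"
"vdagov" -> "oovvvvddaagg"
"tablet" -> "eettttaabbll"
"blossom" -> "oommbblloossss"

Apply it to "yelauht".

hhttyyeellaauu

The transformation: move the last 2 characters to the front (rotate right by 2), then double every character.
On "yelauht": the first step gives "htyelau", and the second then gives "hhttyyeellaauu".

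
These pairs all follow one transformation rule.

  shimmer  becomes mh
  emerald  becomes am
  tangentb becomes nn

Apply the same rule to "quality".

What's happening: reverse the string, then keep one character in every 3, starting at position 3 (positions 3rd, 6th, 9th, ...).
On "quality" that produces "iu".

iu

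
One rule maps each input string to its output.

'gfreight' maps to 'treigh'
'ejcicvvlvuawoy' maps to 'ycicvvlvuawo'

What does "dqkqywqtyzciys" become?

skqywqtyzciy

The pattern: delete the first 2 characters, then move the last character to the front.
On "dqkqywqtyzciys": the first step gives "kqywqtyzciys", and the second then gives "skqywqtyzciy".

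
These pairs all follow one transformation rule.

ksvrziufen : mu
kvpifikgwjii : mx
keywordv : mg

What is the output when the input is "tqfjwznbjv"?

vs

Rule — shift every letter 2 places forward in the alphabet (wrapping around), then keep only the first 2 characters.
Applying both steps to "tqfjwznbjv": "vshlybpdlx", then "vs".
(Check on "keywordv": → "mgayqtfx" → "mg" ✓)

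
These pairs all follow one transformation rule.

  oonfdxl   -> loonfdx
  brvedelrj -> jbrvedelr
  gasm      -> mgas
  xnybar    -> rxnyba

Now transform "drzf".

Rule — move the last character to the front.
"drzf" → "fdrz".

fdrz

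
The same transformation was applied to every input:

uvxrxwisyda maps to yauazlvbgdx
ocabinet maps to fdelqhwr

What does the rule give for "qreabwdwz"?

uhdezgzct

The transformation: move the first character to the end, then shift every letter 3 places forward in the alphabet (wrapping around).
"qreabwdwz" → "reabwdwzq" → "uhdezgzct".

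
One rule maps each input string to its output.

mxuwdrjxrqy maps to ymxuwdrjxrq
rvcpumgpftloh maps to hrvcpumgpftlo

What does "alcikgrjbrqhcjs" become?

Looking at the pairs, the operation is to move the last character to the front.
So "alcikgrjbrqhcjs" becomes "salcikgrjbrqhcj".

salcikgrjbrqhcj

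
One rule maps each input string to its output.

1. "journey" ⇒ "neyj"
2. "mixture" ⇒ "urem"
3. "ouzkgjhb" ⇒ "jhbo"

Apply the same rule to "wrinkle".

Rule — move the first character to the end, then keep only the last 4 characters.
Applying both steps to "wrinkle": "rinklew", then "klew".

klew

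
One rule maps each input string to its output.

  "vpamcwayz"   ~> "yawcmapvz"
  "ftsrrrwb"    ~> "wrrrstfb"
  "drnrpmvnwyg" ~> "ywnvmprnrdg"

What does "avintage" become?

gatnivae

The transformation: move the last character to the front, then reverse the string.
On "avintage": the first step gives "eavintag", and the second then gives "gatnivae".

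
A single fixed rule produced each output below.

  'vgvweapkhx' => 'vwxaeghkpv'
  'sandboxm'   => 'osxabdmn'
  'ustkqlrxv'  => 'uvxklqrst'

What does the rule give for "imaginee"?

What's happening: sort the characters into alphabetical order, then move the last 3 characters to the front (rotate right by 3).
"imaginee" → "imnaeegi".

imnaeegi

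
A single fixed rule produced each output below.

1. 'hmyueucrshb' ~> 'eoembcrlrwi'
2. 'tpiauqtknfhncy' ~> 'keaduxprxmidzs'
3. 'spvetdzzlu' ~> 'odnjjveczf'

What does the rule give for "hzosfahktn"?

cpkrudxrjy

The pattern: shift every letter 10 places forward in the alphabet (wrapping around), then move the first 3 characters to the end (rotate left by 3).
"hzosfahktn" → "rjycpkrudx" → "cpkrudxrjy".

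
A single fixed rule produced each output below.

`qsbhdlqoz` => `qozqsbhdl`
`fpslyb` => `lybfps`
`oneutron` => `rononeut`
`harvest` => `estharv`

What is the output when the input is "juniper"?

The transformation: move the last 3 characters to the front (rotate right by 3).
"juniper" → "perjuni".

perjuni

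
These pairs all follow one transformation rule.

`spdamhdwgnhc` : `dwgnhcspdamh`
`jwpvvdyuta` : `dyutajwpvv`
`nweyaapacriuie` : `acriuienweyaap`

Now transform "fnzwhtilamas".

What's happening: swap the front and back halves of the string.
For "fnzwhtilamas" the result is "ilamasfnzwht".

ilamasfnzwht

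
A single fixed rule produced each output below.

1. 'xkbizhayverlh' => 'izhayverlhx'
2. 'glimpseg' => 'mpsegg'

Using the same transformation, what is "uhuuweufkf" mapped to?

Each output is the input with this applied: move the first 3 characters to the end (rotate left by 3), then delete the last 2 characters.
On "uhuuweufkf": the first step gives "uweufkfuhu", and the second then gives "uweufkfu".

uweufkfu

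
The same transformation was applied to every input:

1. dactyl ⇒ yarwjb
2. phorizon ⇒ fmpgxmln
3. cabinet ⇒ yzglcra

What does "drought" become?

pmsefrb

The rule is to move the first character to the end, then shift every letter 2 places backward in the alphabet (wrapping around).
Working it through for "drought": intermediate "roughtd", final "pmsefrb".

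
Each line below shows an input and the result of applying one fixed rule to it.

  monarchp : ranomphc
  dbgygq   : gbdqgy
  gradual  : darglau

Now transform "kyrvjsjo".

The transformation: move the last 3 characters to the front (rotate right by 3), then reverse the string.
On "kyrvjsjo" that produces "jvrykojs".

jvrykojs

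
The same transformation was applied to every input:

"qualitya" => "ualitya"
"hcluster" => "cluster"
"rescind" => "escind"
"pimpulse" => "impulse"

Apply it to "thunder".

hunder

Each output is the input with this applied: delete the first character.
So "thunder" becomes "hunder".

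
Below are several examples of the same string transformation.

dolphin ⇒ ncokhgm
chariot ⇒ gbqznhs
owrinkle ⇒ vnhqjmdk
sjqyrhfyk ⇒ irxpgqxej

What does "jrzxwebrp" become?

Rule — shift every letter 1 place backward in the alphabet (wrapping around), then swap each adjacent pair of characters (1↔2, 3↔4, ...).
"jrzxwebrp" → "iqywvdaqo" → "qiwydvqao".

qiwydvqao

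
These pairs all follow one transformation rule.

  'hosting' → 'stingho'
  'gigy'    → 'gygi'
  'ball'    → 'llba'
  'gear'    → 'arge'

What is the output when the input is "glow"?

In each case the input is transformed by: move the first 2 characters to the end (rotate left by 2).
On "glow" that produces "owgl".

owgl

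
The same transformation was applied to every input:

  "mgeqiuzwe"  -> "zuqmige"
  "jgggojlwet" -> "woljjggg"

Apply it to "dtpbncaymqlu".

ytqpnmdcba

What's happening: delete the last 2 characters, then sort the characters into reverse alphabetical order.
Doing the same to "dtpbncaymqlu": "ytqpnmdcba".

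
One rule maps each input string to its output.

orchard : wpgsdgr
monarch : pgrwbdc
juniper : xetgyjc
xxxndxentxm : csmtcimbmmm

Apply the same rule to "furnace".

cprtujg

Rule — move the first 3 characters to the end (rotate left by 3), then shift every letter 11 places backward in the alphabet (wrapping around).
For "furnace", step one produces "nacefur"; step two turns that into "cprtujg".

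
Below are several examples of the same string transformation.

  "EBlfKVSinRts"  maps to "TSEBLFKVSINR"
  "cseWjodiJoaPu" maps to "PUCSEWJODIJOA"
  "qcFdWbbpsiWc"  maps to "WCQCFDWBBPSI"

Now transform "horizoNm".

NMHORIZO

Looking at the pairs, the operation is to move the last 2 characters to the front (rotate right by 2), then convert every letter to uppercase.
Applying both steps to "horizoNm": "Nmhorizo", then "NMHORIZO".
(Check on "cseWjodiJoaPu": → "PucseWjodiJoa" → "PUCSEWJODIJOA" ✓)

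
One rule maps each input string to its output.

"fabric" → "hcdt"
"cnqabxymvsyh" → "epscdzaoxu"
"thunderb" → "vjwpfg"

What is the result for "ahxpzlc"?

cjzrb

The pattern: delete the last 2 characters, then shift every letter 2 places forward in the alphabet (wrapping around).
On "ahxpzlc": the first step gives "ahxpz", and the second then gives "cjzrb".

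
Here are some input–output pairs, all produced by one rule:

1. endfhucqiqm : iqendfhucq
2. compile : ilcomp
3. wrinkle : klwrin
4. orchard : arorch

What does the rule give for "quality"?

Each output is the input with this applied: delete the last character, then move the last 2 characters to the front (rotate right by 2).
Working it through for "quality": intermediate "qualit", final "itqual".

itqual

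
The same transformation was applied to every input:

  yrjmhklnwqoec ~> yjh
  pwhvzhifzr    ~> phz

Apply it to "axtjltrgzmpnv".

atl

The pattern: keep every other character starting from the first (positions 1st, 3rd, 5th, ...), then keep only the first 3 characters.
Applying both steps to "axtjltrgzmpnv": "atlrzpv", then "atl".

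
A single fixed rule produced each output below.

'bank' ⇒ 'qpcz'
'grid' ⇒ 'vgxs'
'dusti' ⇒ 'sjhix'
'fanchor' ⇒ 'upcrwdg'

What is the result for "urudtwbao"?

jgjsilqpd

The pattern: shift every letter 11 places backward in the alphabet (wrapping around).
So "urudtwbao" becomes "jgjsilqpd".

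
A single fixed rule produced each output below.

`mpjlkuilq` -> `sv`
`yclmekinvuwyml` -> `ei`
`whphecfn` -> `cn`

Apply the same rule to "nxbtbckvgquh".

td

The pattern: shift every letter 6 places forward in the alphabet (wrapping around), then keep only the first 2 characters.
On "nxbtbckvgquh": the first step gives "tdhzhiqbmwan", and the second then gives "td".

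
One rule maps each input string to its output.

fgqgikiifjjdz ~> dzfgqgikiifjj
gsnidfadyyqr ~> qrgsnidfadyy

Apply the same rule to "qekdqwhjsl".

slqekdqwhj

The rule is to move the last 2 characters to the front (rotate right by 2).
So "qekdqwhjsl" becomes "slqekdqwhj".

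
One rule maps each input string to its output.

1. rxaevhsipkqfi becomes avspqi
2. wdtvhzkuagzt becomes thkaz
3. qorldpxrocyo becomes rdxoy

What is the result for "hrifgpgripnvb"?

igginb

Looking at the pairs, the operation is to delete the first character, then keep every other character starting from the second (positions 2nd, 4th, 6th, ...).
"hrifgpgripnvb" → "rifgpgripnvb" → "igginb".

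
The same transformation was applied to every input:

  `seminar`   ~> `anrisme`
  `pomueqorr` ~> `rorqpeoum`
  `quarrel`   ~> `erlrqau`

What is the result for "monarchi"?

Looking at the pairs, the operation is to move the last 2 characters to the front (rotate right by 2), then take characters alternately from the front and the back (1st, last, 2nd, 2nd-last, ...).
"monarchi" → "himonarc" → "hcirmaon".

hcirmaon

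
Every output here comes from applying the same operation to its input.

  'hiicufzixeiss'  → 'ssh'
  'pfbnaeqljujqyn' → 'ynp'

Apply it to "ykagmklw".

The rule is to move the first character to the end, then keep only the last 3 characters.
Applying that to "ykagmklw" gives "lwy".

lwy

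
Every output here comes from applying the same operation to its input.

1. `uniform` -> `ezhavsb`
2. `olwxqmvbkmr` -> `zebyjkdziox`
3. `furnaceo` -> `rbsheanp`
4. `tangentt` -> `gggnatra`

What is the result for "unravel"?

Looking at the pairs, the operation is to shift every letter 13 places forward in the alphabet (wrapping around) — i.e. ROT13, then move the last 2 characters to the front (rotate right by 2).
For "unravel" the result is "ryhaeni".

ryhaeni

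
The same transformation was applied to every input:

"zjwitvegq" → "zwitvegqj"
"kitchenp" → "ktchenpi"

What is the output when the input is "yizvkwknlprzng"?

The rule is to move the first character to the end, then swap the first and last characters.
Applying both steps to "yizvkwknlprzng": "izvkwknlprzngy", then "yzvkwknlprzngi".
(Check on "kitchenp": → "itchenpk" → "ktchenpi" ✓)

yzvkwknlprzngi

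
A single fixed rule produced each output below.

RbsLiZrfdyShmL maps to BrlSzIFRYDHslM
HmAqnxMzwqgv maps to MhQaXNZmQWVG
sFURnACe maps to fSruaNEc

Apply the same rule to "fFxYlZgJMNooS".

Each output is the input with this applied: swap each adjacent pair of characters (1↔2, 3↔4, ...), then flip the case of every letter.
For "fFxYlZgJMNooS", step one produces "FfYxZlJgNMooS"; step two turns that into "fFyXzLjGnmOOs".

fFyXzLjGnmOOs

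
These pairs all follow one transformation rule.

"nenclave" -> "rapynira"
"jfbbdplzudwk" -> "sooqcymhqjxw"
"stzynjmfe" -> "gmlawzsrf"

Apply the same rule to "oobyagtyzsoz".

bolntglmfbmb

In each case the input is transformed by: move the first character to the end, then shift every letter 13 places forward in the alphabet (wrapping around) — i.e. ROT13.
Applying that to "oobyagtyzsoz" gives "bolntglmfbmb".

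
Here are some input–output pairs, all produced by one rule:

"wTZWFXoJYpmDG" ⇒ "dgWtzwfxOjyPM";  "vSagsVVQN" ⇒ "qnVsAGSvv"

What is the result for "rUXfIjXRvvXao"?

AORuxFiJxrVVx

Each output is the input with this applied: flip the case of every letter, then move the last 2 characters to the front (rotate right by 2).
Doing the same to "rUXfIjXRvvXao": "AORuxFiJxrVVx".
(Check on "vSagsVVQN": → "VsAGSvvqn" → "qnVsAGSvv" ✓)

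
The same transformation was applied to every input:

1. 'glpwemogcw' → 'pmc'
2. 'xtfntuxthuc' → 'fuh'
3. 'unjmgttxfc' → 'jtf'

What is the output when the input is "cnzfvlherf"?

What's happening: keep one character in every 3, starting at position 3 (positions 3rd, 6th, 9th, ...).
"cnzfvlherf" → "zlr".

zlr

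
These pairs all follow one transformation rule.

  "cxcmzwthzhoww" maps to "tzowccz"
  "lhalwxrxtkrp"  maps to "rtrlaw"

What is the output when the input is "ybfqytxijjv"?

Rule — keep every other character starting from the first (positions 1st, 3rd, 5th, ...), then move the first 3 characters to the end (rotate left by 3).
"ybfqytxijjv" → "yfyxjv" → "xjvyfy".

xjvyfy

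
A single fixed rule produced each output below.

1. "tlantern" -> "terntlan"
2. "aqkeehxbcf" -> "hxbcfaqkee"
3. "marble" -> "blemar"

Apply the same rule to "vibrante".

antevibr

Looking at the pairs, the operation is to swap the front and back halves of the string.
On "vibrante" that produces "antevibr".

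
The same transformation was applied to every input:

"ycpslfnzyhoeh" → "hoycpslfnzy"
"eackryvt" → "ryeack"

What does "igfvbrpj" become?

brigfv

The transformation: delete the last 2 characters, then move the last 2 characters to the front (rotate right by 2).
Applying both steps to "igfvbrpj": "igfvbr", then "brigfv".
(Check on "eackryvt": → "eackry" → "ryeack" ✓)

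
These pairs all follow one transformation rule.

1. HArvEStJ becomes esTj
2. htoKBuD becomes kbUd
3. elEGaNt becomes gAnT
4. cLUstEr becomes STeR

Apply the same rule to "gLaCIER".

cier

Each output is the input with this applied: flip the case of every letter, then keep only the last 4 characters.
"gLaCIER" → "cier".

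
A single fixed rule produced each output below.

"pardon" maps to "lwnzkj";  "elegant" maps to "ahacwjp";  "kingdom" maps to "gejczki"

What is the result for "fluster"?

bhqopan

The rule is to shift every letter 4 places backward in the alphabet (wrapping around).
"fluster" → "bhqopan".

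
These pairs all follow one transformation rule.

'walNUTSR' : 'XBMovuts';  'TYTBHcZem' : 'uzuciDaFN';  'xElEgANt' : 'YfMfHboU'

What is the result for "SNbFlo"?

toCgMP

In each case the input is transformed by: shift every letter 1 place forward in the alphabet (wrapping around), then flip the case of every letter.
Working it through for "SNbFlo": intermediate "TOcGmp", final "toCgMP".
(Check on "TYTBHcZem": → "UZUCIdAfn" → "uzuciDaFN" ✓)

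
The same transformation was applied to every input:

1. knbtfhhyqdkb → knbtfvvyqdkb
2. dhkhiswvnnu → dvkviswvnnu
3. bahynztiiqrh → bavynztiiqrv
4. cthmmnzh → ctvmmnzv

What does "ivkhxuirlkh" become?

Looking at the pairs, the operation is to replace every "h" with "v".
For "ivkhxuirlkh" the result is "ivkvxuirlkv".

ivkvxuirlkv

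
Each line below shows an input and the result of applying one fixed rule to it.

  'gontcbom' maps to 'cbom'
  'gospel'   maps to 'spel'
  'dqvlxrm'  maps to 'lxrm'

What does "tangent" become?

The transformation: keep only the last 4 characters.
For "tangent" the result is "gent".

gent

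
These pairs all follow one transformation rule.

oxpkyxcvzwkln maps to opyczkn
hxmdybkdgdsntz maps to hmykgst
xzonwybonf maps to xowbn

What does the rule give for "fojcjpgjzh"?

The rule is to keep every other character starting from the first (positions 1st, 3rd, 5th, ...).
"fojcjpgjzh" → "fjjgz".

fjjgz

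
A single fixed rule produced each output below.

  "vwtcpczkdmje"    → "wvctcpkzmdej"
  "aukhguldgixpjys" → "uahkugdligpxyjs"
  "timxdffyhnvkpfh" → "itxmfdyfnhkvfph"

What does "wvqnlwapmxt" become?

vwnqwlpaxmt

The transformation: swap each adjacent pair of characters (1↔2, 3↔4, ...).
"wvqnlwapmxt" → "vwnqwlpaxmt".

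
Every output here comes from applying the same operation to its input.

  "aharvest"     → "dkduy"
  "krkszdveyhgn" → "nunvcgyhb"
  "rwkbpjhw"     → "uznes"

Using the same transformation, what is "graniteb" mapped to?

The transformation: delete the last 3 characters, then shift every letter 3 places forward in the alphabet (wrapping around).
On "graniteb": the first step gives "grani", and the second then gives "judql".
(Check on "aharvest": → "aharv" → "dkduy" ✓)

judql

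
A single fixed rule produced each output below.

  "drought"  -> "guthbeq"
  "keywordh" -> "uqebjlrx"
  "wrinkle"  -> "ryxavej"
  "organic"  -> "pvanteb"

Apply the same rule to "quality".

lgvynhd

The rule is to shift every letter 13 places forward in the alphabet (wrapping around) — i.e. ROT13, then reverse the string.
On "quality": the first step gives "dhnyvgl", and the second then gives "lgvynhd".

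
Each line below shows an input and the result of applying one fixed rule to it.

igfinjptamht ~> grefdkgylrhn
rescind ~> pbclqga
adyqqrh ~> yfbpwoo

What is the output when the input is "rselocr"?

Looking at the pairs, the operation is to shift every letter 2 places backward in the alphabet (wrapping around), then take characters alternately from the front and the back (1st, last, 2nd, 2nd-last, ...).
Working it through for "rselocr": intermediate "pqcjmap", final "ppqacmj".
(Check on "igfinjptamht": → "gedglhnrykfr" → "grefdkgylrhn" ✓)

ppqacmj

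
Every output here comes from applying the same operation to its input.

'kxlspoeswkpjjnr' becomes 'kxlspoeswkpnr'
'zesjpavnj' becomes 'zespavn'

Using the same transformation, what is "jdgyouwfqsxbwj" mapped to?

The transformation: remove every "j".
Applying that to "jdgyouwfqsxbwj" gives "dgyouwfqsxbw".

dgyouwfqsxbw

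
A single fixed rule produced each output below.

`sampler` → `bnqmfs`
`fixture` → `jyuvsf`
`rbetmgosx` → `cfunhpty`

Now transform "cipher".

jqifs

The pattern: shift every letter 1 place forward in the alphabet (wrapping around), then delete the first character.
Working it through for "cipher": intermediate "djqifs", final "jqifs".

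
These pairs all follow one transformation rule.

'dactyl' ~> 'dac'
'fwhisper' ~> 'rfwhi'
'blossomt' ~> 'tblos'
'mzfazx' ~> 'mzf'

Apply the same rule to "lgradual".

llgra

What's happening: swap the front and back halves of the string, then delete the first 3 characters.
Working it through for "lgradual": intermediate "duallgra", final "llgra".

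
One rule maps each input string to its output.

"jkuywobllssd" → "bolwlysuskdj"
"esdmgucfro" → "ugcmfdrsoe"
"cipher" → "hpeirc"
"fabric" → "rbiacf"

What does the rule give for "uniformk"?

Looking at the pairs, the operation is to swap the front and back halves of the string, then take characters alternately from the front and the back (1st, last, 2nd, 2nd-last, ...).
So "uniformk" becomes "ofrimnku".
(Check on "esdmgucfro": → "ucfroesdmg" → "ugcmfdrsoe" ✓)

ofrimnku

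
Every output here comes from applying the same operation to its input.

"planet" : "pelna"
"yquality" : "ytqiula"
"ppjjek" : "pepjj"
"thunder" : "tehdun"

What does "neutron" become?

Rule — delete the last character, then take characters alternately from the front and the back (1st, last, 2nd, 2nd-last, ...).
"neutron" → "neutro" → "noerut".

noerut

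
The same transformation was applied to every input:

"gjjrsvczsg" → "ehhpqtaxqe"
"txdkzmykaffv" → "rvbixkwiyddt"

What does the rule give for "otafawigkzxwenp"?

Each output is the input with this applied: shift every letter 2 places backward in the alphabet (wrapping around).
Applying that to "otafawigkzxwenp" gives "mrydyugeixvucln".

mrydyugeixvucln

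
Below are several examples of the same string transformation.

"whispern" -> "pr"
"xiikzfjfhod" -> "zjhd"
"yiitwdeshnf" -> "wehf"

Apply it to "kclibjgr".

The pattern: delete the first 3 characters, then keep every other character starting from the second (positions 2nd, 4th, 6th, ...).
Starting from "kclibjgr": after the first operation, "ibjgr"; after the second, "bg".
(Check on "whispern": → "spern" → "pr" ✓)

bg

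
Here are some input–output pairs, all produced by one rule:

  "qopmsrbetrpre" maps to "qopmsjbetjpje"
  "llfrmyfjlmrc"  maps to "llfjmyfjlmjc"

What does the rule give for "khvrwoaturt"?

The transformation: replace every "r" with "j".
Applying that to "khvrwoaturt" gives "khvjwoatujt".

khvjwoatujt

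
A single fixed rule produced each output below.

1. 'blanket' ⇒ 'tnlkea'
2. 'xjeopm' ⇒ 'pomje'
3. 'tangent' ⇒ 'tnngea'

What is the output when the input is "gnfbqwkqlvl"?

The rule is to delete the first character, then sort the characters into reverse alphabetical order.
For "gnfbqwkqlvl", step one produces "nfbqwkqlvl"; step two turns that into "wvqqnllkfb".

wvqqnllkfb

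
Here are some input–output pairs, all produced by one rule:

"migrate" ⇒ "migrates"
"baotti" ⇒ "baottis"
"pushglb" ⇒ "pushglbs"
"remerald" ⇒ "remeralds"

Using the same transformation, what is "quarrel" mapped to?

Each output is the input with this applied: append "s".
So "quarrel" becomes "quarrels".

quarrels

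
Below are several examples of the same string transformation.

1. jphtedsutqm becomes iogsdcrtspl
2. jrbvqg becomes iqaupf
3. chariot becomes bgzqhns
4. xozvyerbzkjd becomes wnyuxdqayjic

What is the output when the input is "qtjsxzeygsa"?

Each output is the input with this applied: shift every letter 1 place backward in the alphabet (wrapping around).
On "qtjsxzeygsa" that produces "psirwydxfrz".

psirwydxfrz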